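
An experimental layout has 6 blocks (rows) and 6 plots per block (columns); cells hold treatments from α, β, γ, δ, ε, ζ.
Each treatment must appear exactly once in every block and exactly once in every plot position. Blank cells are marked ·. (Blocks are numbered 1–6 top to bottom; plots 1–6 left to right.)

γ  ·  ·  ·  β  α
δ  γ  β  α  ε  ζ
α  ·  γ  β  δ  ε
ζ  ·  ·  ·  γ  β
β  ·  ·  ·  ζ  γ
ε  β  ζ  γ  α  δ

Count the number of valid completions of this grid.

4

Block 1, plot 2: eliminating its block and plot leaves {δ, ε, ζ}.
Block 1, plot 3: eliminating its block and plot leaves {δ, ε}.
Block 1, plot 4: eliminating its block and plot leaves {δ, ε, ζ}.
Block 3, plot 2: eliminating its block and plot leaves {ζ}.
Block 4, plot 2: eliminating its block and plot leaves {α, δ, ε}.
Block 4, plot 3: eliminating its block and plot leaves {α, δ, ε}.
Block 4, plot 4: eliminating its block and plot leaves {δ, ε}.
Block 5, plot 2: eliminating its block and plot leaves {α, δ, ε}.
Block 5, plot 3: eliminating its block and plot leaves {α, δ, ε}.
Block 5, plot 4: eliminating its block and plot leaves {δ, ε}.
Enumerating the assignments across these blanks that avoid any block or plot repeat gives 4 completions.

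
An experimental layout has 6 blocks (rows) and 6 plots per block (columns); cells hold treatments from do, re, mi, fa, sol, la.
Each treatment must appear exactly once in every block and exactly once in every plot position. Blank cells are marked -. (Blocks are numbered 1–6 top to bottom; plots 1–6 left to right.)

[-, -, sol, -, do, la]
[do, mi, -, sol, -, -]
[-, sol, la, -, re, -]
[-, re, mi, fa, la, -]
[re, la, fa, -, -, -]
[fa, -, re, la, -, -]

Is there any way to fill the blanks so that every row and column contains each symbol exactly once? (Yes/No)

Block 2, plot 3: block 2 together with plot 3 already contain {do, re, mi, fa, sol, la} — every symbol — so nothing can go there. The grid has no valid completion.

No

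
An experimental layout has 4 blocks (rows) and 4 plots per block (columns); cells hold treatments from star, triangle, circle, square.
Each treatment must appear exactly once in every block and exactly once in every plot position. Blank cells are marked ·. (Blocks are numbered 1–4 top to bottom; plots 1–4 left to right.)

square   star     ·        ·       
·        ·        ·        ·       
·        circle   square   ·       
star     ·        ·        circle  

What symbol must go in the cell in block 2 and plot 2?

Block 1, plot 4: block 1 has {star, square} and plot 4 has {circle}, leaving only triangle.
Block 1, plot 3: block 1 has {star, triangle, square} and plot 3 has {square}, leaving only circle.
Block 3, plot 1: block 3 has {circle, square} and plot 1 has {star, square}, leaving only triangle.
Block 2, plot 1: block 2 has {} and plot 1 has {star, triangle, square}, leaving only circle.
Block 3, plot 4: block 3 has {triangle, circle, square} and plot 4 has {triangle, circle}, leaving only star.
Block 2, plot 4: block 2 has {circle} and plot 4 has {star, triangle, circle}, leaving only square.
Block 2 already has {circle, square} and plot 2 already has {star, circle}, so block 2, plot 2 must be triangle.

triangle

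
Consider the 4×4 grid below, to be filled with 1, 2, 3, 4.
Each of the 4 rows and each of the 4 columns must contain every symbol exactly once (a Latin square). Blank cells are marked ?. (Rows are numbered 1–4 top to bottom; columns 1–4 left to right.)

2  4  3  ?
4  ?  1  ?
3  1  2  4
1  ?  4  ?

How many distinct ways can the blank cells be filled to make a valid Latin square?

Row 1, column 4: eliminating its row and column leaves {1}.
Row 2, column 2: eliminating its row and column leaves {2, 3}.
Row 2, column 4: eliminating its row and column leaves {2, 3}.
Row 4, column 2: eliminating its row and column leaves {2, 3}.
Row 4, column 4: eliminating its row and column leaves {2, 3}.
Enumerating the assignments across these blanks that avoid any row or column repeat gives 2 completions.

2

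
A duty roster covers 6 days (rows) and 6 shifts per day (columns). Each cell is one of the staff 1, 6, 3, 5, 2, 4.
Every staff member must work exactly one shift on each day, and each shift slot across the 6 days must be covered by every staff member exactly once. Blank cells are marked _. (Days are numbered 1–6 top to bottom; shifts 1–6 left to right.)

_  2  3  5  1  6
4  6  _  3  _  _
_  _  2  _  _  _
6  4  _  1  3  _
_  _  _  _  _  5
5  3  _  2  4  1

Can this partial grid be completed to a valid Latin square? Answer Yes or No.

Day 1, shift 1: day 1 together with shift 1 already contain {1, 6, 3, 5, 2, 4} — every symbol — so nothing can go there. The grid has no valid completion.

No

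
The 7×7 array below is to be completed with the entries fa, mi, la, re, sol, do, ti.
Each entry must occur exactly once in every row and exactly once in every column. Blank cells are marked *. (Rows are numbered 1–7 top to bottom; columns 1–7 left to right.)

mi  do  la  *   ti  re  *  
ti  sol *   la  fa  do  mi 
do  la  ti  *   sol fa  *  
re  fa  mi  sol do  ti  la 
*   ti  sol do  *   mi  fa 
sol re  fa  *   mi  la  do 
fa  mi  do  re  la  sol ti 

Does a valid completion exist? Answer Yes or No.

No row or column among the givens repeats a symbol, and propagating forced cells runs into no contradiction.
One valid completion exists (for instance, mi do la fa ti re sol / ti sol re la fa do mi / do la ti mi sol fa re / re fa mi sol do ti la / la ti sol do re mi fa / sol re fa ti mi la do / fa mi do re la sol ti).

Yes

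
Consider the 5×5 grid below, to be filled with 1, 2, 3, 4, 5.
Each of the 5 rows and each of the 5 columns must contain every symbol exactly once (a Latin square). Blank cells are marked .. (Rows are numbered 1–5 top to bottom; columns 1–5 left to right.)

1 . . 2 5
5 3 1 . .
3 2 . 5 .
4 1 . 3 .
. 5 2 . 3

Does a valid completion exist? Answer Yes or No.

Row 5, column 1: row 5 together with column 1 already contain {1, 2, 3, 4, 5} — every symbol — so nothing can go there. The grid has no valid completion.

No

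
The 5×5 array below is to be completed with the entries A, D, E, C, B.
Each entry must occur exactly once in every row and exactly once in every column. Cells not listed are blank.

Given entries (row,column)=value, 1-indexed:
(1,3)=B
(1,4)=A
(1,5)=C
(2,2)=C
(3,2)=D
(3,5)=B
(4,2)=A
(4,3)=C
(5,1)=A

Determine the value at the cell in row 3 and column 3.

A

Row 1, column 2: row 1 has {A, C, B} and column 2 has {A, D, C}, leaving only E.
Row 1, column 1: row 1 has {A, E, C, B} and column 1 has {A}, leaving only D.
Row 5, column 2: row 5 has {A} and column 2 has {A, D, E, C}, leaving only B.
Row 3, column 3 is narrowed to {A, E}.
If it were E, then row 3, column 4 would be left with no valid symbol.
So row 3, column 3 must be A.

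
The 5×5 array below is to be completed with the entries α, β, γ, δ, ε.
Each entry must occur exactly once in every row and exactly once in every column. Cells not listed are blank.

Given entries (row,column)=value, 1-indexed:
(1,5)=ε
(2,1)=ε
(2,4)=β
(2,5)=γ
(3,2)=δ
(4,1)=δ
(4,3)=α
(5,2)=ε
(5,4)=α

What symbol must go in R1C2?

Row 2, column 2: row 2 has {β, γ, ε} and column 2 has {δ, ε}, leaving only α.
Row 2, column 3: row 2 has {α, β, γ, ε} and column 3 has {α}, leaving only δ.
Row 4, column 5: row 4 has {α, δ} and column 5 has {γ, ε}, leaving only β.
Row 3, column 5: row 3 has {δ} and column 5 has {β, γ, ε}, leaving only α.
Row 4, column 2: row 4 has {α, β, δ} and column 2 has {α, δ, ε}, leaving only γ.
Row 1 already has {ε} and column 2 already has {α, γ, δ, ε}, so row 1, column 2 must be β.

β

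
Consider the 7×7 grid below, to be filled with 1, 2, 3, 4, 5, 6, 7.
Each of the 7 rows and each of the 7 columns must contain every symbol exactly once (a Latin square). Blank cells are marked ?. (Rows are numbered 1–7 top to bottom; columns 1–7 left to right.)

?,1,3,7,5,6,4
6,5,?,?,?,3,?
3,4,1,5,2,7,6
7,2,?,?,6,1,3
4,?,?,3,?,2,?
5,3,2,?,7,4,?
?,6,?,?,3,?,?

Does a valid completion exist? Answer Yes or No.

Yes

No row or column among the givens repeats a symbol, and propagating forced cells runs into no contradiction.
One valid completion exists (for instance, 2 1 3 7 5 6 4 / 6 5 7 1 4 3 2 / 3 4 1 5 2 7 6 / 7 2 5 4 6 1 3 / 4 7 6 3 1 2 5 / 5 3 2 6 7 4 1 / 1 6 4 2 3 5 7).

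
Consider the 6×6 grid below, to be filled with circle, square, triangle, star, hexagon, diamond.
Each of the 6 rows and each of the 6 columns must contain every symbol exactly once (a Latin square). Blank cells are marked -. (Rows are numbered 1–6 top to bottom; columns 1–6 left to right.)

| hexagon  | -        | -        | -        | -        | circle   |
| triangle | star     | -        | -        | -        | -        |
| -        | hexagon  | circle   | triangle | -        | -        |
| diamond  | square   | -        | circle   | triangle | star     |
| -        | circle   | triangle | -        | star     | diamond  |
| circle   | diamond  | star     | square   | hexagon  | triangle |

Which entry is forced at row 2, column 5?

Row 1, column 2: row 1 has {circle, hexagon} and column 2 has {circle, square, star, hexagon, diamond}, leaving only triangle.
Row 3, column 6: row 3 has {circle, triangle, hexagon} and column 6 has {circle, triangle, star, diamond}, leaving only square.
Row 2, column 6: row 2 has {triangle, star} and column 6 has {circle, square, triangle, star, diamond}, leaving only hexagon.
Row 2, column 4: row 2 has {triangle, star, hexagon} and column 4 has {circle, square, triangle}, leaving only diamond.
Row 1, column 4: row 1 has {circle, triangle, hexagon} and column 4 has {circle, square, triangle, diamond}, leaving only star.
Row 2, column 3: row 2 has {triangle, star, hexagon, diamond} and column 3 has {circle, triangle, star}, leaving only square.
Row 2 already has {square, triangle, star, hexagon, diamond} and column 5 already has {triangle, star, hexagon}, so row 2, column 5 must be circle.

circle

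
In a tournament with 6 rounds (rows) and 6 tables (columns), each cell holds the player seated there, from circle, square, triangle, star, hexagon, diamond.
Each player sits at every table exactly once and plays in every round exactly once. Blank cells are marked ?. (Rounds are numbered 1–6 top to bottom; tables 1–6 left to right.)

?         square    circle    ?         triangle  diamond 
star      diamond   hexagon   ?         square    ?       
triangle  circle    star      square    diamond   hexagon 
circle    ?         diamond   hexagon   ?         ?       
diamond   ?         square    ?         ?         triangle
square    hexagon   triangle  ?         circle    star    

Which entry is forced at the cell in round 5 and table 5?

Round 1, table 1: round 1 has {circle, square, triangle, diamond} and table 1 has {circle, square, triangle, star, diamond}, leaving only hexagon.
Round 1, table 4: round 1 has {circle, square, triangle, hexagon, diamond} and table 4 has {square, hexagon}, leaving only star.
Round 2, table 6: round 2 has {square, star, hexagon, diamond} and table 6 has {triangle, star, hexagon, diamond}, leaving only circle.
Round 2, table 4: round 2 has {circle, square, star, hexagon, diamond} and table 4 has {square, star, hexagon}, leaving only triangle.
Round 4, table 5: round 4 has {circle, hexagon, diamond} and table 5 has {circle, square, triangle, diamond}, leaving only star.
Round 5 already has {square, triangle, diamond} and table 5 already has {circle, square, triangle, star, diamond}, so round 5, table 5 must be hexagon.

hexagon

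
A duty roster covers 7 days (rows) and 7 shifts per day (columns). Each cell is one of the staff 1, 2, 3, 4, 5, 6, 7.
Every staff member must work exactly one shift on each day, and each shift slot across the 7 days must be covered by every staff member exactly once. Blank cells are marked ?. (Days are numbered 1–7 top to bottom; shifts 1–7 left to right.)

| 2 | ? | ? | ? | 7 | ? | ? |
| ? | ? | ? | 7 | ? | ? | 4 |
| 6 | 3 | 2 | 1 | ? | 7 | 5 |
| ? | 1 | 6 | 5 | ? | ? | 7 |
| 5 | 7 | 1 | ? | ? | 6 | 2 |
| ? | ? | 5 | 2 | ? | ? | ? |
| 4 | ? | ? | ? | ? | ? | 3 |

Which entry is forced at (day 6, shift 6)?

Day 2, shift 3: day 2 has {4, 7} and shift 3 has {1, 2, 5, 6}, leaving only 3.
Day 1, shift 3: day 1 has {2, 7} and shift 3 has {1, 2, 3, 5, 6}, leaving only 4.
Day 2, shift 1: day 2 has {3, 4, 7} and shift 1 has {2, 4, 5, 6}, leaving only 1.
Day 3, shift 5: day 3 has {1, 2, 3, 5, 6, 7} and shift 5 has {7}, leaving only 4.
Day 4, shift 1: day 4 has {1, 5, 6, 7} and shift 1 has {1, 2, 4, 5, 6}, leaving only 3.
Day 4, shift 5: day 4 has {1, 3, 5, 6, 7} and shift 5 has {4, 7}, leaving only 2.
Day 4, shift 6: day 4 has {1, 2, 3, 5, 6, 7} and shift 6 has {6, 7}, leaving only 4.
Day 5, shift 5: day 5 has {1, 2, 5, 6, 7} and shift 5 has {2, 4, 7}, leaving only 3.
Day 5, shift 4: day 5 has {1, 2, 3, 5, 6, 7} and shift 4 has {1, 2, 5, 7}, leaving only 4.
Day 6, shift 1: day 6 has {2, 5} and shift 1 has {1, 2, 3, 4, 5, 6}, leaving only 7.
Day 7, shift 3: day 7 has {3, 4} and shift 3 has {1, 2, 3, 4, 5, 6}, leaving only 7.
Day 7, shift 4: day 7 has {3, 4, 7} and shift 4 has {1, 2, 4, 5, 7}, leaving only 6.
Day 1, shift 4: day 1 has {2, 4, 7} and shift 4 has {1, 2, 4, 5, 6, 7}, leaving only 3.
Day 6, shift 6 is narrowed to {1, 3}.
If it were 1, then day 7, shift 6 would be left with no valid symbol.
So day 6, shift 6 must be 3.

3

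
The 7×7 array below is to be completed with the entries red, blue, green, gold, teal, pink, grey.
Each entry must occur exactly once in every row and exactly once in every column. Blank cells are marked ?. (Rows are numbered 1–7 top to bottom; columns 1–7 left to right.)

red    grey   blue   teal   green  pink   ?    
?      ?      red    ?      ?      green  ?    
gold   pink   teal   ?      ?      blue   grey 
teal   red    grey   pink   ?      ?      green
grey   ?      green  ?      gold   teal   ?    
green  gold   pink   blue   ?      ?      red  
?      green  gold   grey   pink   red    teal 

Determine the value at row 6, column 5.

teal

Row 1, column 7: row 1 has {red, blue, green, teal, pink, grey} and column 7 has {red, green, teal, grey}, leaving only gold.
Row 2, column 4: row 2 has {red, green} and column 4 has {blue, teal, pink, grey}, leaving only gold.
Row 3, column 5: row 3 has {blue, gold, teal, pink, grey} and column 5 has {green, gold, pink}, leaving only red.
Row 3, column 4: row 3 has {red, blue, gold, teal, pink, grey} and column 4 has {blue, gold, teal, pink, grey}, leaving only green.
Row 4, column 5: row 4 has {red, green, teal, pink, grey} and column 5 has {red, green, gold, pink}, leaving only blue.
Row 4, column 6: row 4 has {red, blue, green, teal, pink, grey} and column 6 has {red, blue, green, teal, pink}, leaving only gold.
Row 5, column 2: row 5 has {green, gold, teal, grey} and column 2 has {red, green, gold, pink, grey}, leaving only blue.
Row 2, column 2: row 2 has {red, green, gold} and column 2 has {red, blue, green, gold, pink, grey}, leaving only teal.
Row 2, column 5: row 2 has {red, green, gold, teal} and column 5 has {red, blue, green, gold, pink}, leaving only grey.
Row 6 already has {red, blue, green, gold, pink} and column 5 already has {red, blue, green, gold, pink, grey}, so row 6, column 5 must be teal.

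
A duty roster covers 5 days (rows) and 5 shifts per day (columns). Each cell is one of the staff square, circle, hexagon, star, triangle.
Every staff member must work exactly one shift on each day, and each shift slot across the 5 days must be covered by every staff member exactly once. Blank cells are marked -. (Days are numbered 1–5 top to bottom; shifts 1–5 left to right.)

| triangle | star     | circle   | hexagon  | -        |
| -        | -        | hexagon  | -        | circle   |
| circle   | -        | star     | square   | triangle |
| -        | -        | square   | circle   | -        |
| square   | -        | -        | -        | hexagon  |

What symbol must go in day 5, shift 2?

circle

Day 1, shift 5: day 1 has {circle, hexagon, star, triangle} and shift 5 has {circle, hexagon, triangle}, leaving only square.
Day 2, shift 1: day 2 has {circle, hexagon} and shift 1 has {square, circle, triangle}, leaving only star.
Day 2, shift 4: day 2 has {circle, hexagon, star} and shift 4 has {square, circle, hexagon}, leaving only triangle.
Day 2, shift 2: day 2 has {circle, hexagon, star, triangle} and shift 2 has {star}, leaving only square.
Day 3, shift 2: day 3 has {square, circle, star, triangle} and shift 2 has {square, star}, leaving only hexagon.
Day 4, shift 1: day 4 has {square, circle} and shift 1 has {square, circle, star, triangle}, leaving only hexagon.
Day 4, shift 2: day 4 has {square, circle, hexagon} and shift 2 has {square, hexagon, star}, leaving only triangle.
Day 5 already has {square, hexagon} and shift 2 already has {square, hexagon, star, triangle}, so day 5, shift 2 must be circle.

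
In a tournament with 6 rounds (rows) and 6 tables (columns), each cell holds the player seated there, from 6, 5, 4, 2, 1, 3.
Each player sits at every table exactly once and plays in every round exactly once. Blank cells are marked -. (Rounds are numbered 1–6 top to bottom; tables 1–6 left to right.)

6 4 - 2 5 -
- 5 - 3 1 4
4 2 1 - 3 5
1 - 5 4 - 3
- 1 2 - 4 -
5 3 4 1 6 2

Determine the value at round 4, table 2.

6

Round 4 already has {5, 4, 1, 3} and table 2 already has {5, 4, 2, 1, 3}, so round 4, table 2 must be 6.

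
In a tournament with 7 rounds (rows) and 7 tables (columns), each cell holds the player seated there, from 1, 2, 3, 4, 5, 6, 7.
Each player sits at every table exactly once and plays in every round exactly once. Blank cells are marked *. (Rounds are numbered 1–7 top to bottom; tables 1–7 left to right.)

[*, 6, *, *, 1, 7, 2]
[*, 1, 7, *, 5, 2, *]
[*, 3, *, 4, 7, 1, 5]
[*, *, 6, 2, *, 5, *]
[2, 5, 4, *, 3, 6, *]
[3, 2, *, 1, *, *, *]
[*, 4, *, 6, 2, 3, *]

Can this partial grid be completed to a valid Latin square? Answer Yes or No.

No

Round 2, table 4: round 2 has {1, 2, 5, 7} and table 4 has {1, 2, 4, 6}, so it must be 3.
Round 1, table 4: round 1 has {1, 2, 6, 7} and table 4 has {1, 2, 3, 4, 6}, so it must be 5.
Round 1, table 1: round 1 has {1, 2, 5, 6, 7} and table 1 has {2, 3}, so it must be 4.
Round 1, table 3: round 1 has {1, 2, 4, 5, 6, 7} and table 3 has {4, 6, 7}, so it must be 3.
Round 2, table 1: round 2 has {1, 2, 3, 5, 7} and table 1 has {2, 3, 4}, so it must be 6.
Now round 3, table 1: round 3 together with table 1 already contain {1, 2, 3, 4, 5, 6, 7} — every symbol — so nothing can go there. The grid has no valid completion.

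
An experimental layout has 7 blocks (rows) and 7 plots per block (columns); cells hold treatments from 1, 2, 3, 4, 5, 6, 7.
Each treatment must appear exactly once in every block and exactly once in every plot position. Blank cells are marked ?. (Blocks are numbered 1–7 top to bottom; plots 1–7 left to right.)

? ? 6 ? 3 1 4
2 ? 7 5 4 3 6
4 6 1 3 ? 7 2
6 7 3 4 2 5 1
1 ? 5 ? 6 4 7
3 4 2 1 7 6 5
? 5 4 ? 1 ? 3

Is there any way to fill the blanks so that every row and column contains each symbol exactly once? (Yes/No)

Yes

No block or plot among the givens repeats a symbol, and propagating forced cells runs into no contradiction.
One valid completion exists (for instance, 5 2 6 7 3 1 4 / 2 1 7 5 4 3 6 / 4 6 1 3 5 7 2 / 6 7 3 4 2 5 1 / 1 3 5 2 6 4 7 / 3 4 2 1 7 6 5 / 7 5 4 6 1 2 3).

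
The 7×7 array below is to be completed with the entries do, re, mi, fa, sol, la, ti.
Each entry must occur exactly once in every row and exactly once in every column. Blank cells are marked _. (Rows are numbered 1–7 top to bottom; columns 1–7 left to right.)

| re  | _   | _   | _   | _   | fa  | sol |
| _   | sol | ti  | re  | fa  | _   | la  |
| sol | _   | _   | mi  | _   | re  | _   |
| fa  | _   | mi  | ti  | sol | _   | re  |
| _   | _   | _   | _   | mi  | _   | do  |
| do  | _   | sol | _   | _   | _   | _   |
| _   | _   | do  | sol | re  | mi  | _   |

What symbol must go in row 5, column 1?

ti

Row 1, column 3: row 1 has {re, fa, sol} and column 3 has {do, mi, sol, ti}, leaving only la.
Row 1, column 4: row 1 has {re, fa, sol, la} and column 4 has {re, mi, sol, ti}, leaving only do.
Row 1, column 5: row 1 has {do, re, fa, sol, la} and column 5 has {re, mi, fa, sol}, leaving only ti.
Row 1, column 2: row 1 has {do, re, fa, sol, la, ti} and column 2 has {sol}, leaving only mi.
Row 2, column 1: row 2 has {re, fa, sol, la, ti} and column 1 has {do, re, fa, sol}, leaving only mi.
Row 2, column 6: row 2 has {re, mi, fa, sol, la, ti} and column 6 has {re, mi, fa}, leaving only do.
Row 3, column 3: row 3 has {re, mi, sol} and column 3 has {do, mi, sol, la, ti}, leaving only fa.
Row 3, column 7: row 3 has {re, mi, fa, sol} and column 7 has {do, re, sol, la}, leaving only ti.
Row 4, column 6: row 4 has {re, mi, fa, sol, ti} and column 6 has {do, re, mi, fa}, leaving only la.
Row 4, column 2: row 4 has {re, mi, fa, sol, la, ti} and column 2 has {mi, sol}, leaving only do.
Row 3, column 2: row 3 has {re, mi, fa, sol, ti} and column 2 has {do, mi, sol}, leaving only la.
Row 3, column 5: row 3 has {re, mi, fa, sol, la, ti} and column 5 has {re, mi, fa, sol, ti}, leaving only do.
Row 5, column 3: row 5 has {do, mi} and column 3 has {do, mi, fa, sol, la, ti}, leaving only re.
Row 6, column 5: row 6 has {do, sol} and column 5 has {do, re, mi, fa, sol, ti}, leaving only la.
Row 6, column 4: row 6 has {do, sol, la} and column 4 has {do, re, mi, sol, ti}, leaving only fa.
Row 5, column 4: row 5 has {do, re, mi} and column 4 has {do, re, mi, fa, sol, ti}, leaving only la.
Row 5 already has {do, re, mi, la} and column 1 already has {do, re, mi, fa, sol}, so row 5, column 1 must be ti.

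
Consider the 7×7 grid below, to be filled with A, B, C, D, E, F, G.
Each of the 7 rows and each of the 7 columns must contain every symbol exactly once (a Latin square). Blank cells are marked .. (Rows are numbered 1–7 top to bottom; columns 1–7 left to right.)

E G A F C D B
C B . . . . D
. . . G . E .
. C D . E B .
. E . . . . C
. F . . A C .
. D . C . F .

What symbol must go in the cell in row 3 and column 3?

C

Row 3, column 2: row 3 has {E, G} and column 2 has {B, C, D, E, F, G}, leaving only A.
Row 3, column 7: row 3 has {A, E, G} and column 7 has {B, C, D}, leaving only F.
Row 4, column 4: row 4 has {B, C, D, E} and column 4 has {C, F, G}, leaving only A.
Row 2, column 4: row 2 has {B, C, D} and column 4 has {A, C, F, G}, leaving only E.
Row 4, column 7: row 4 has {A, B, C, D, E} and column 7 has {B, C, D, F}, leaving only G.
Row 4, column 1: row 4 has {A, B, C, D, E, G} and column 1 has {C, E}, leaving only F.
Row 6, column 7: row 6 has {A, C, F} and column 7 has {B, C, D, F, G}, leaving only E.
Row 7, column 7: row 7 has {C, D, F} and column 7 has {B, C, D, E, F, G}, leaving only A.
Row 3, column 3 is narrowed to {B, C}.
If it were B, then row 3, column 5 would be left with no valid symbol.
So row 3, column 3 must be C.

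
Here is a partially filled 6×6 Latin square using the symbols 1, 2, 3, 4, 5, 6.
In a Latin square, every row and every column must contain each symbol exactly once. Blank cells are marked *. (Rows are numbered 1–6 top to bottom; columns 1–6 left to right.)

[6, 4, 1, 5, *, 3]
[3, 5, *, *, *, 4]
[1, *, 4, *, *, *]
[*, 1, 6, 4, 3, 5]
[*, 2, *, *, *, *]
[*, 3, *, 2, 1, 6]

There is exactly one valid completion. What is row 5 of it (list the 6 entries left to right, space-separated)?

Row 5, column 6: row 5 has {2} and column 6 has {3, 4, 5, 6}, leaving only 1.
Row 1, column 5: row 1 has {1, 3, 4, 5, 6} and column 5 has {1, 3}, leaving only 2.
Row 2, column 3: row 2 has {3, 4, 5} and column 3 has {1, 4, 6}, leaving only 2.
Row 2, column 5: row 2 has {2, 3, 4, 5} and column 5 has {1, 2, 3}, leaving only 6.
Row 2, column 4: row 2 has {2, 3, 4, 5, 6} and column 4 has {2, 4, 5}, leaving only 1.
Row 3, column 2: row 3 has {1, 4} and column 2 has {1, 2, 3, 4, 5}, leaving only 6.
Row 3, column 4: row 3 has {1, 4, 6} and column 4 has {1, 2, 4, 5}, leaving only 3.
Row 5, column 4: row 5 has {1, 2} and column 4 has {1, 2, 3, 4, 5}, leaving only 6.
Row 3, column 5: row 3 has {1, 3, 4, 6} and column 5 has {1, 2, 3, 6}, leaving only 5.
Row 5, column 5: row 5 has {1, 2, 6} and column 5 has {1, 2, 3, 5, 6}, leaving only 4.
Row 5, column 1: row 5 has {1, 2, 4, 6} and column 1 has {1, 3, 6}, leaving only 5.
Row 5, column 3: row 5 has {1, 2, 4, 5, 6} and column 3 has {1, 2, 4, 6}, leaving only 3.
So row 5 reads: 5 2 3 6 4 1.

5 2 3 6 4 1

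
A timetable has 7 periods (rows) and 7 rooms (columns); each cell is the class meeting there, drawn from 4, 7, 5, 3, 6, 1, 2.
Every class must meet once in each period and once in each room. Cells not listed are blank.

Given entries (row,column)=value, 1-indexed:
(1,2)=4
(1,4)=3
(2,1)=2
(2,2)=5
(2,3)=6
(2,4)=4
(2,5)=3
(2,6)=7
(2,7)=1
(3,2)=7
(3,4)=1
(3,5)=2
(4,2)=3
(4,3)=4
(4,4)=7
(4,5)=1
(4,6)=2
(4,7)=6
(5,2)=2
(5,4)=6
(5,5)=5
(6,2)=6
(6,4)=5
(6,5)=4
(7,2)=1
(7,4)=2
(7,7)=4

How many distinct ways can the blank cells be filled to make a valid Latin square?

16

Period 1, room 1: eliminating its period and room leaves {7, 5, 6, 1}.
Period 1, room 3: eliminating its period and room leaves {7, 5, 1, 2}.
Period 1, room 5: eliminating its period and room leaves {7, 6}.
Period 1, room 6: eliminating its period and room leaves {5, 6, 1}.
Period 1, room 7: eliminating its period and room leaves {7, 5, 2}.
Period 3, room 1: eliminating its period and room leaves {4, 5, 3, 6}.
Period 3, room 3: eliminating its period and room leaves {5, 3}.
Period 3, room 6: eliminating its period and room leaves {4, 5, 3, 6}.
Period 3, room 7: eliminating its period and room leaves {5, 3}.
Period 4, room 1: eliminating its period and room leaves {5}.
Period 5, room 1: eliminating its period and room leaves {4, 7, 3, 1}.
Period 5, room 3: eliminating its period and room leaves {7, 3, 1}.
Period 5, room 6: eliminating its period and room leaves {4, 3, 1}.
Period 5, room 7: eliminating its period and room leaves {7, 3}.
Period 6, room 1: eliminating its period and room leaves {7, 3, 1}.
Period 6, room 3: eliminating its period and room leaves {7, 3, 1, 2}.
Period 6, room 6: eliminating its period and room leaves {3, 1}.
Period 6, room 7: eliminating its period and room leaves {7, 3, 2}.
Period 7, room 1: eliminating its period and room leaves {7, 5, 3, 6}.
Period 7, room 3: eliminating its period and room leaves {7, 5, 3}.
Period 7, room 5: eliminating its period and room leaves {7, 6}.
Period 7, room 6: eliminating its period and room leaves {5, 3, 6}.
Enumerating the assignments across these blanks that avoid any period or room repeat gives 16 completions.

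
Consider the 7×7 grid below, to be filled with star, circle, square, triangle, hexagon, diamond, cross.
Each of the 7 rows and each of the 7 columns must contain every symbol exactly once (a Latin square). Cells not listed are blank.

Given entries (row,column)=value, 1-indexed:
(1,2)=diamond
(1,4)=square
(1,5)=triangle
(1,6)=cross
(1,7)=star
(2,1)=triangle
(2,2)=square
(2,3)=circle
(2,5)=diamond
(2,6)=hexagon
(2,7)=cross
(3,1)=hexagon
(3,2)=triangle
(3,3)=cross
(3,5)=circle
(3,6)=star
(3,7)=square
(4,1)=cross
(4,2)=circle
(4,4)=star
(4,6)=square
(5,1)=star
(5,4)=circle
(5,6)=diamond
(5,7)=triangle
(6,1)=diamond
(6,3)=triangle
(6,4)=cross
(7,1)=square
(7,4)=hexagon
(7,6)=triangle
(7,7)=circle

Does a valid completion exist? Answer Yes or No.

Row 2, column 4: row 2 together with column 4 already contain {star, circle, square, triangle, hexagon, diamond, cross} — every symbol — so nothing can go there. The grid has no valid completion.

No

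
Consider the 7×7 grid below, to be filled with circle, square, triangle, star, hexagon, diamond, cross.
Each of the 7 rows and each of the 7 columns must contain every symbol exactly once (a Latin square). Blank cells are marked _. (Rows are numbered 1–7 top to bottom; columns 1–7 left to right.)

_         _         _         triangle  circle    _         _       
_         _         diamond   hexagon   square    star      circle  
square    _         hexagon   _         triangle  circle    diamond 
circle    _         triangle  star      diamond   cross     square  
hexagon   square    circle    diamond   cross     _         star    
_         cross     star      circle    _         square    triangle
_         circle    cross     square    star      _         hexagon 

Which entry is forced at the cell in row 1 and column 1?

star

Row 1, column 3: row 1 has {circle, triangle} and column 3 has {circle, triangle, star, hexagon, diamond, cross}, leaving only square.
Row 1, column 7: row 1 has {circle, square, triangle} and column 7 has {circle, square, triangle, star, hexagon, diamond}, leaving only cross.
Row 2, column 2: row 2 has {circle, square, star, hexagon, diamond} and column 2 has {circle, square, cross}, leaving only triangle.
Row 2, column 1: row 2 has {circle, square, triangle, star, hexagon, diamond} and column 1 has {circle, square, hexagon}, leaving only cross.
Row 3, column 2: row 3 has {circle, square, triangle, hexagon, diamond} and column 2 has {circle, square, triangle, cross}, leaving only star.
Row 3, column 4: row 3 has {circle, square, triangle, star, hexagon, diamond} and column 4 has {circle, square, triangle, star, hexagon, diamond}, leaving only cross.
Row 4, column 2: row 4 has {circle, square, triangle, star, diamond, cross} and column 2 has {circle, square, triangle, star, cross}, leaving only hexagon.
Row 1, column 2: row 1 has {circle, square, triangle, cross} and column 2 has {circle, square, triangle, star, hexagon, cross}, leaving only diamond.
Row 1 already has {circle, square, triangle, diamond, cross} and column 1 already has {circle, square, hexagon, cross}, so row 1, column 1 must be star.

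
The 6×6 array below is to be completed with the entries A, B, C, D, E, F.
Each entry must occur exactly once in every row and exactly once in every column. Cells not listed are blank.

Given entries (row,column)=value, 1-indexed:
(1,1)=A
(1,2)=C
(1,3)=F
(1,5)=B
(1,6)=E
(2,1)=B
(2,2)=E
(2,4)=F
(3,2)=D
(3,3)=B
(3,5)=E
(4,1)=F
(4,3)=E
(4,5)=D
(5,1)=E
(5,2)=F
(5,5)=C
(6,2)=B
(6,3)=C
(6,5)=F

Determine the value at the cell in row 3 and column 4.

Row 1, column 4: row 1 has {A, B, C, E, F} and column 4 has {F}, leaving only D.
Row 2, column 5: row 2 has {B, E, F} and column 5 has {B, C, D, E, F}, leaving only A.
Row 2, column 3: row 2 has {A, B, E, F} and column 3 has {B, C, E, F}, leaving only D.
Row 2, column 6: row 2 has {A, B, D, E, F} and column 6 has {E}, leaving only C.
Row 3, column 1: row 3 has {B, D, E} and column 1 has {A, B, E, F}, leaving only C.
Row 3 already has {B, C, D, E} and column 4 already has {D, F}, so row 3, column 4 must be A.

A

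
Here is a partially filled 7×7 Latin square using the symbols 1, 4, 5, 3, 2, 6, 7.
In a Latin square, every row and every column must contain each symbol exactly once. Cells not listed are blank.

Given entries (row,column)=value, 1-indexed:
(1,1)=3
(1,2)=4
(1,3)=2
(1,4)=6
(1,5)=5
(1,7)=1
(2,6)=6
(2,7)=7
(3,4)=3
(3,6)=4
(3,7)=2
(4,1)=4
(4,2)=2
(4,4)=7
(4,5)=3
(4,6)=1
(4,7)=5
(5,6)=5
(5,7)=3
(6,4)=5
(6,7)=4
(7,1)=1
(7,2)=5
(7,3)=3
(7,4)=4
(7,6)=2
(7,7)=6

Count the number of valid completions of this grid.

Row 1, column 6: eliminating its row and column leaves {7}.
Row 2, column 1: eliminating its row and column leaves {5, 2}.
Row 2, column 2: eliminating its row and column leaves {1, 3}.
Row 2, column 3: eliminating its row and column leaves {1, 4, 5}.
Row 2, column 4: eliminating its row and column leaves {1, 2}.
Row 2, column 5: eliminating its row and column leaves {1, 4, 2}.
Row 3, column 1: eliminating its row and column leaves {5, 6, 7}.
Row 3, column 2: eliminating its row and column leaves {1, 6, 7}.
Row 3, column 3: eliminating its row and column leaves {1, 5, 6, 7}.
Row 3, column 5: eliminating its row and column leaves {1, 6, 7}.
Row 4, column 3: eliminating its row and column leaves {6}.
Row 5, column 1: eliminating its row and column leaves {2, 6, 7}.
Row 5, column 2: eliminating its row and column leaves {1, 6, 7}.
Row 5, column 3: eliminating its row and column leaves {1, 4, 6, 7}.
Row 5, column 4: eliminating its row and column leaves {1, 2}.
Row 5, column 5: eliminating its row and column leaves {1, 4, 2, 6, 7}.
Row 6, column 1: eliminating its row and column leaves {2, 6, 7}.
Row 6, column 2: eliminating its row and column leaves {1, 3, 6, 7}.
Row 6, column 3: eliminating its row and column leaves {1, 6, 7}.
Row 6, column 5: eliminating its row and column leaves {1, 2, 6, 7}.
Row 6, column 6: eliminating its row and column leaves {3, 7}.
Row 7, column 5: eliminating its row and column leaves {7}.
Enumerating the assignments across these blanks that avoid any row or column repeat gives 13 completions.

13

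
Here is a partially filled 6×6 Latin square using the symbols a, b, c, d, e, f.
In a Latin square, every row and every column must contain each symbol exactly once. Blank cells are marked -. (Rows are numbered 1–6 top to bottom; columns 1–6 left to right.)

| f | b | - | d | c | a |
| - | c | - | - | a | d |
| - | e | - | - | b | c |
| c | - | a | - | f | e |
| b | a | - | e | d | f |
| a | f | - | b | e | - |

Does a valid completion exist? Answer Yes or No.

Row 4, column 4: row 4 together with column 4 already contain {a, b, c, d, e, f} — every symbol — so nothing can go there. The grid has no valid completion.

No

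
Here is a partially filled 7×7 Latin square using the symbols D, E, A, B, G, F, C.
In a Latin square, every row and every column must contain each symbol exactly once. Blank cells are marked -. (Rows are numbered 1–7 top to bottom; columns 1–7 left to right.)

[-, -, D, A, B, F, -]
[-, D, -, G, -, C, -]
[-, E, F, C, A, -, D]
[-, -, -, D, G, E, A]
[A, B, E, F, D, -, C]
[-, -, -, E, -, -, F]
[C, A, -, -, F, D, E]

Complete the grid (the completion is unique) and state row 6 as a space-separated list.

Row 6, column 5: row 6 has {E, F} and column 5 has {D, A, B, G, F}, leaving only C.
Row 6, column 2: row 6 has {E, F, C} and column 2 has {D, E, A, B}, leaving only G.
Row 1, column 2: row 1 has {D, A, B, F} and column 2 has {D, E, A, B, G}, leaving only C.
Row 1, column 7: row 1 has {D, A, B, F, C} and column 7 has {D, E, A, F, C}, leaving only G.
Row 1, column 1: row 1 has {D, A, B, G, F, C} and column 1 has {A, C}, leaving only E.
Row 2, column 5: row 2 has {D, G, C} and column 5 has {D, A, B, G, F, C}, leaving only E.
Row 2, column 7: row 2 has {D, E, G, C} and column 7 has {D, E, A, G, F, C}, leaving only B.
Row 2, column 1: row 2 has {D, E, B, G, C} and column 1 has {E, A, C}, leaving only F.
Row 2, column 3: row 2 has {D, E, B, G, F, C} and column 3 has {D, E, F}, leaving only A.
Row 6, column 3: row 6 has {E, G, F, C} and column 3 has {D, E, A, F}, leaving only B.
Row 6, column 1: row 6 has {E, B, G, F, C} and column 1 has {E, A, F, C}, leaving only D.
Row 6, column 6: row 6 has {D, E, B, G, F, C} and column 6 has {D, E, F, C}, leaving only A.
So row 6 reads: D G B E C A F.

D G B E C A F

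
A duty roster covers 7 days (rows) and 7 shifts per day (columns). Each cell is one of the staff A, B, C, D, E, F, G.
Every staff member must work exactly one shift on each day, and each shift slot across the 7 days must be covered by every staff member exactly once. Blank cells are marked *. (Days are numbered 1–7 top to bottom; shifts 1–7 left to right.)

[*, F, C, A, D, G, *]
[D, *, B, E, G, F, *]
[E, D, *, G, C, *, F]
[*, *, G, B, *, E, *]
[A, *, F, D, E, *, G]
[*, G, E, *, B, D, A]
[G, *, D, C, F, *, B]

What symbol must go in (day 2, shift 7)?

Day 2 already has {B, D, E, F, G} and shift 7 already has {A, B, F, G}, so day 2, shift 7 must be C.

C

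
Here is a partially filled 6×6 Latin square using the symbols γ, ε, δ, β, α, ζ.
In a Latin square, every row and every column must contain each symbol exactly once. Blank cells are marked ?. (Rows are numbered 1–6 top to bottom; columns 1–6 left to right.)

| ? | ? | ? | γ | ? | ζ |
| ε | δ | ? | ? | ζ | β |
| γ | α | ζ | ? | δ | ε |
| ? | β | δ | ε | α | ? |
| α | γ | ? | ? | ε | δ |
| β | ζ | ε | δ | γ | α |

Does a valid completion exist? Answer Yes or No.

Yes

No row or column among the givens repeats a symbol, and propagating forced cells runs into no contradiction.
One valid completion exists (for instance, δ ε α γ β ζ / ε δ γ α ζ β / γ α ζ β δ ε / ζ β δ ε α γ / α γ β ζ ε δ / β ζ ε δ γ α).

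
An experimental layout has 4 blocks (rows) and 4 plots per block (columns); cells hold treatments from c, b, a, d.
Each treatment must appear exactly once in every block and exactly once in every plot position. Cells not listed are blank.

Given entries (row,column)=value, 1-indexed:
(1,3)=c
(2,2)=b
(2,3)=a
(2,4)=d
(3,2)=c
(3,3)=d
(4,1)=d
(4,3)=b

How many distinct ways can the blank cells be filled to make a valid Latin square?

2

Block 1, plot 1: eliminating its block and plot leaves {b, a}.
Block 1, plot 2: eliminating its block and plot leaves {a, d}.
Block 1, plot 4: eliminating its block and plot leaves {b, a}.
Block 2, plot 1: eliminating its block and plot leaves {c}.
Block 3, plot 1: eliminating its block and plot leaves {b, a}.
Block 3, plot 4: eliminating its block and plot leaves {b, a}.
Block 4, plot 2: eliminating its block and plot leaves {a}.
Block 4, plot 4: eliminating its block and plot leaves {c, a}.
Enumerating the assignments across these blanks that avoid any block or plot repeat gives 2 completions.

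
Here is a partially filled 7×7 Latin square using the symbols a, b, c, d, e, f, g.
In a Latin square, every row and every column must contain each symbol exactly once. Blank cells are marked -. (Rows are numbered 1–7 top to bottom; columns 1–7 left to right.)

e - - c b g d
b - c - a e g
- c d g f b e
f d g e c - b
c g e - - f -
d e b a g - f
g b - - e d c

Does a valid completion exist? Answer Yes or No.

No row or column among the givens repeats a symbol, and propagating forced cells runs into no contradiction.
One valid completion exists (for instance, e a f c b g d / b f c d a e g / a c d g f b e / f d g e c a b / c g e b d f a / d e b a g c f / g b a f e d c).

Yes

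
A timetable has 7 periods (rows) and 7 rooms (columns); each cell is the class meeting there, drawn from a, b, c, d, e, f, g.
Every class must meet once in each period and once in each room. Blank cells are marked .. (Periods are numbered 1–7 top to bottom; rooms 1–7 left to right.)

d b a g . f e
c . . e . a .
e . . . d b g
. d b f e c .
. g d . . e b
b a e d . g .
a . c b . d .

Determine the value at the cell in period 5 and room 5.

a

Period 1, room 5: period 1 has {a, b, d, e, f, g} and room 5 has {d, e}, leaving only c.
Period 2, room 2: period 2 has {a, c, e} and room 2 has {a, b, d, g}, leaving only f.
Period 2, room 3: period 2 has {a, c, e, f} and room 3 has {a, b, c, d, e}, leaving only g.
Period 2, room 5: period 2 has {a, c, e, f, g} and room 5 has {c, d, e}, leaving only b.
Period 2, room 7: period 2 has {a, b, c, e, f, g} and room 7 has {b, e, g}, leaving only d.
Period 3, room 2: period 3 has {b, d, e, g} and room 2 has {a, b, d, f, g}, leaving only c.
Period 3, room 3: period 3 has {b, c, d, e, g} and room 3 has {a, b, c, d, e, g}, leaving only f.
Period 3, room 4: period 3 has {b, c, d, e, f, g} and room 4 has {b, d, e, f, g}, leaving only a.
Period 4, room 1: period 4 has {b, c, d, e, f} and room 1 has {a, b, c, d, e}, leaving only g.
Period 4, room 7: period 4 has {b, c, d, e, f, g} and room 7 has {b, d, e, g}, leaving only a.
Period 5, room 1: period 5 has {b, d, e, g} and room 1 has {a, b, c, d, e, g}, leaving only f.
Period 5 already has {b, d, e, f, g} and room 5 already has {b, c, d, e}, so period 5, room 5 must be a.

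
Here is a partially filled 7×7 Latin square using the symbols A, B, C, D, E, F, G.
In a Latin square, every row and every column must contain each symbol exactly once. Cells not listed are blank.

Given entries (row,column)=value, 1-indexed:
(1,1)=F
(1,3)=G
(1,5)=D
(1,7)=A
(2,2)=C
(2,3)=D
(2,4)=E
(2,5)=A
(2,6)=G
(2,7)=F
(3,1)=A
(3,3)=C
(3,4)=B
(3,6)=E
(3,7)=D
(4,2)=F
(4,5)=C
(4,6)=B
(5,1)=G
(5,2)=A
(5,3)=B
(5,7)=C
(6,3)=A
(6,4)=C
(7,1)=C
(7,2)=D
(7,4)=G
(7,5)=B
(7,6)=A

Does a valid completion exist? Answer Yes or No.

Row 1, column 4: row 1 together with column 4 already contain {A, B, C, D, E, F, G} — every symbol — so nothing can go there. The grid has no valid completion.

No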